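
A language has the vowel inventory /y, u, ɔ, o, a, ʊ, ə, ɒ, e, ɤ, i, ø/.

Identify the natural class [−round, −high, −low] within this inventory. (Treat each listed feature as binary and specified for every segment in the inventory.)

Checking each segment against [−round], [−high], [−low]: /ə/ (mid central vowel (schwa)), /e/ (mid front unrounded tense vowel), /ɤ/ (mid back unrounded tense vowel) satisfy every feature; every other segment in the inventory fails at least one.

ə, e, ɤ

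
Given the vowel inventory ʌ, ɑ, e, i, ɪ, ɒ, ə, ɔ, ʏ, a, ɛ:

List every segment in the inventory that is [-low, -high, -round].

Eliminate segments failing any feature: /ɑ, ɒ, a/ are [+low]; /i, ɪ, ʏ/ are [+high]; /ɔ/ is [+round]. The remaining /ʌ, e, ə, ɛ/ satisfy [-low], [-high], [-round].

ʌ, e, ə, ɛ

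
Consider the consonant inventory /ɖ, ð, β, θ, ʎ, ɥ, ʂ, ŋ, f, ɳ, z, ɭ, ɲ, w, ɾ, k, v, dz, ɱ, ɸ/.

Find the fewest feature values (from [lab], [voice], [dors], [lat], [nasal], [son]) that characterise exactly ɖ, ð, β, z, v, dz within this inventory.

The class [-sonorant], [+voice] has exactly /ɖ, ð, β, z, v, dz/ as its extension in this inventory. No smaller conjunction from the listed features achieves this: [+voice] alone would also admit /ʎ, ɥ, ŋ, ɳ, …/; [-sonorant] alone would also admit /θ, ʂ, f, k, …/; and checking the remaining single features turns up none with this extension.

[-son, +voice]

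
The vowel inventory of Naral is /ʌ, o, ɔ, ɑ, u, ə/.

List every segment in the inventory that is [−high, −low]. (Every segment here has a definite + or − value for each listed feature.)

ʌ, o, ɔ, ə

The [−high] segments are /ʌ, o, ɔ, ɑ, ə/.
Within that set, [−low] leaves /ʌ, o, ɔ, ə/.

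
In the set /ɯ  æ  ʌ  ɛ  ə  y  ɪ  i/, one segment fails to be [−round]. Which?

y

/y/ is the high front rounded tense vowel, which is [+round]; the rest — /æ, ɯ, ɛ, i, ə, ʌ, ɪ/ — are [−round].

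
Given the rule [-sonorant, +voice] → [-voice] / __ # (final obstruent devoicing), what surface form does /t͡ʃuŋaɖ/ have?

[t͡ʃuŋaʈ]

/ɖ/ satisfies [-sonorant, +voice] and sits in __ #. The [-voice] counterpart of the voiced retroflex stop is /ʈ/. Other segments in /t͡ʃuŋaɖ/ either fail the structural description or are not in the environment, so the surface form is [t͡ʃuŋaʈ].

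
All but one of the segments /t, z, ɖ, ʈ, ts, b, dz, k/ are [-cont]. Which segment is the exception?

/b, ʈ, ɖ, dz, k, ts, t/ are all [-continuant]; /z/ (voiced alveolar fricative) is [+continuant].

z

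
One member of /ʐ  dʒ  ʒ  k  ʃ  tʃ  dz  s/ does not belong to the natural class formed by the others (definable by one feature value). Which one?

k

/ʐ, dz, s, tʃ, ʃ, dʒ, ʒ/ are all [+strident], but /k/ (voiceless velar stop) is [−strident]. No other single segment can be removed to leave a set sharing one feature value that the removed segment lacks, so /k/ is the odd one out.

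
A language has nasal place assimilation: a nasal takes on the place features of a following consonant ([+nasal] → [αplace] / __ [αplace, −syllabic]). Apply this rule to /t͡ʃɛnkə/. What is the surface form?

[t͡ʃɛŋkə]

In /t͡ʃɛnkə/, the nasal /n/ precedes /k/, which is [+dorsal]. The nasal assimilates in place, becoming the [+dorsal] nasal /ŋ/. The surface form is [t͡ʃɛŋkə].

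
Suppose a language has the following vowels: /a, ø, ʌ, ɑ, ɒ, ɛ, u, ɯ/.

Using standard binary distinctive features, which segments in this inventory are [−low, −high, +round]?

ø

Eliminate segments failing any feature: /a, ɑ, ɒ/ are [+low]; /ʌ, ɛ/ are [−round]; /u, ɯ/ are [+high]. The remaining /ø/ satisfy [−low], [−high], [+round].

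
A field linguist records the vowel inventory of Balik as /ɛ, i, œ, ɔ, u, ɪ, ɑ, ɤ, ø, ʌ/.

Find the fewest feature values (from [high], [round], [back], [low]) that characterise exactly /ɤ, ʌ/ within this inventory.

The class [−low], [+back], [−round] has exactly /ɤ, ʌ/ as its extension in this inventory. No smaller conjunction from the listed features achieves this: [+back, −round] alone would also admit /ɑ/; [−low, −round] alone would also admit /ɛ, i, ɪ/; [−low, +back] alone would also admit /ɔ, u/; and checking the remaining two-feature bundles turns up none with this extension.

[−low, +back, −round]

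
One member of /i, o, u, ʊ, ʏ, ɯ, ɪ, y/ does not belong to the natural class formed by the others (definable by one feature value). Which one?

/i, ɪ, ʊ, ɯ, ʏ, y, u/ are all [+high], but /o/ (mid back rounded tense vowel) is [-high]. No other single segment can be removed to leave a set sharing one feature value that the removed segment lacks, so /o/ is the odd one out.

o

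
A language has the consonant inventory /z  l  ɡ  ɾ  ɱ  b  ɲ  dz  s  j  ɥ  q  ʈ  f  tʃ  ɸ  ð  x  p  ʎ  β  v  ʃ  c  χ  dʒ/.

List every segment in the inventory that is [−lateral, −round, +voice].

Checking each segment against [−lateral], [−round], [+voice]: /z/ (voiced alveolar fricative), /ɡ/ (voiced velar stop), /ɾ/ (alveolar tap), /ɱ/ (labiodental nasal), /b/ (voiced bilabial stop), /ɲ/ (palatal nasal), among others, satisfy every feature; every other segment in the inventory fails at least one.

z, ɡ, ɾ, ɱ, b, ɲ, dz, j, ð, β, v, dʒ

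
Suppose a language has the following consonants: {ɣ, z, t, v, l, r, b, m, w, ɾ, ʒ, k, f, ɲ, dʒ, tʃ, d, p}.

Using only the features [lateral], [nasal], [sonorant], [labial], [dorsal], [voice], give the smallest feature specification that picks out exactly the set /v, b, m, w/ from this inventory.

/v, b, m, w/ are all [+voice], [+labial], and no other segment in the inventory matches both values. Dropping any one of them over-generates: [+labial] alone would also admit /f, p/; [+voice] alone would also admit /ɣ, z, l, r, …/. No other single listed feature picks out exactly this set either, so fewer than two features will not do.

[+voice, +labial]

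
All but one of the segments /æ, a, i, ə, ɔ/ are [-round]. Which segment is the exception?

/i, a, ə, æ/ are all [-round]; /ɔ/ (mid back rounded lax vowel) is [+round].

ɔ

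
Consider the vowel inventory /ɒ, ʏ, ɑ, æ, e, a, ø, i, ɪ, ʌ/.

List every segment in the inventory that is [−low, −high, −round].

e, ʌ

Among the inventory, the [−low] segments are /ʏ, e, ø, i, ɪ, ʌ/.
Of those, [−high] gives /e, ø, ʌ/.
Among these, [−round] leaves /e, ʌ/.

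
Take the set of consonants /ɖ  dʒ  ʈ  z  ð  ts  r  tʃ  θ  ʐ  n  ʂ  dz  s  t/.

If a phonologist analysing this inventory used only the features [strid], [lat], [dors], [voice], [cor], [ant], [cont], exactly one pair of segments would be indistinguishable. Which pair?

/ð/ (voiced dental fricative) and /r/ (alveolar trill) are both [-strident], [-lateral], [-dorsal], [+voice], [+coronal], [+anterior], [+continuant], so none of the listed features separates them. (They do differ in [sonorant], which is not among the given features.) Every other pair in the inventory differs on at least one listed feature.

ð, r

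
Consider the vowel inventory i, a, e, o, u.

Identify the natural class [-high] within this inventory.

The [-high] segments here are /a, e, o/; the remaining /i, u/ are [+high].

a, e, o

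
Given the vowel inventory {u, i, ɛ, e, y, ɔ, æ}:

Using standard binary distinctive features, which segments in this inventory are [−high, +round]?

Eliminate segments failing any feature: /u, i, y/ are [+high]; /ɛ, e, æ/ are [−round]. The remaining /ɔ/ satisfy [−high], [+round].

ɔ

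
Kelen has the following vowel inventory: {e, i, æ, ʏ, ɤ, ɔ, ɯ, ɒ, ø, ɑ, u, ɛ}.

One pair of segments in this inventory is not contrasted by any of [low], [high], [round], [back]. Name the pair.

ɛ, e

On the given features, /ɛ/ and /e/ have an identical profile: [−low], [−high], [−round], [−back]. No other two segments in the inventory coincide on all 4 features. (They do differ in [tense], which is not among the given features.)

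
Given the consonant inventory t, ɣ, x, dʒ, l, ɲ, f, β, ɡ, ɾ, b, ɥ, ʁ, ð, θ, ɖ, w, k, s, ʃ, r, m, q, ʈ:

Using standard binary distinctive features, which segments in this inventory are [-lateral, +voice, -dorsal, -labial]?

dʒ, ɾ, ð, ɖ, r

The [-lateral] segments are /t, ɣ, x, dʒ, ɲ, f, β, ɡ, ɾ, b, ɥ, ʁ, ð, θ, ɖ, w, k, s, ʃ, r, m, q, ʈ/.
Within that set, [+voice] gives /ɣ, dʒ, ɲ, β, ɡ, ɾ, b, ɥ, ʁ, ð, ɖ, w, r, m/.
Then [-dorsal] gives /dʒ, β, ɾ, b, ð, ɖ, r, m/.
Within that set, [-labial] leaves /dʒ, ɾ, ð, ɖ, r/.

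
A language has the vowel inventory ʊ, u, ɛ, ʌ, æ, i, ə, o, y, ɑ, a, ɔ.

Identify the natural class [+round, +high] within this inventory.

ʊ, u, y

Checking each segment against [+round], [+high]: /ʊ/ (high back rounded lax vowel), /u/ (high back rounded tense vowel), /y/ (high front rounded tense vowel) satisfy every feature; every other segment in the inventory fails at least one.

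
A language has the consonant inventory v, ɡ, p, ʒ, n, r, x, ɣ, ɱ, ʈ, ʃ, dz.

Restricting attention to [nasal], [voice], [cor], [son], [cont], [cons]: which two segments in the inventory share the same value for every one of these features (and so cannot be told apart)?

v, ɣ

Both /v/ and /ɣ/ are [−nasal], [+voice], [−coronal], [−sonorant], [+continuant], [+consonantal]. Since the list omits [labial] and [dorsal] — which do distinguish the voiced labiodental fricative from the voiced velar fricative — this pair collapses; all other pairs remain distinct.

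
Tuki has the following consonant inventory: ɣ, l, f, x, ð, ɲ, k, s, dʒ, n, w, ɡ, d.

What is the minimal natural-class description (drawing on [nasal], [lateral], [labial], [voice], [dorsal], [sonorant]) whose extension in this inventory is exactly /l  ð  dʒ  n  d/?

The class [+voice], [-dorsal] has exactly /l, ð, dʒ, n, d/ as its extension in this inventory. No smaller conjunction from the listed features achieves this: [-dorsal] alone would also admit /f, s/; [+voice] alone would also admit /ɣ, ɲ, w, ɡ/; and checking the remaining single features turns up none with this extension.

[+voice, -dorsal]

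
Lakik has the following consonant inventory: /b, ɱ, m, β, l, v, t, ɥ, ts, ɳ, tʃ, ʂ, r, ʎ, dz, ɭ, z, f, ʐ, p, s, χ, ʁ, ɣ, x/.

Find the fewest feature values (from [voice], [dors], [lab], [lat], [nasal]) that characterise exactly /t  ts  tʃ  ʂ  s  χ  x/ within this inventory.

[−voice, −lab]

The class [−voice], [−labial] has exactly /t, ts, tʃ, ʂ, s, χ, x/ as its extension in this inventory. No smaller conjunction from the listed features achieves this: [−labial] alone would also admit /l, ɳ, r, ʎ, …/; [−voice] alone would also admit /f, p/; and checking the remaining single features turns up none with this extension.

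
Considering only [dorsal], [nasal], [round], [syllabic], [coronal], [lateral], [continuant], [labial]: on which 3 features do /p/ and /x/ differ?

/p/ is the voiceless bilabial stop and /x/ is the voiceless velar fricative. Both are [−nasal], [−round], [−syllabic], [−coronal], [−lateral]. /p/ is [−continuant] while /x/ is [+continuant]; /p/ is [+labial] while /x/ is [−labial]; /p/ is [−dorsal] while /x/ is [+dorsal], so the distinguishing features are [continuant], [labial], [dorsal].

[continuant], [labial], [dorsal]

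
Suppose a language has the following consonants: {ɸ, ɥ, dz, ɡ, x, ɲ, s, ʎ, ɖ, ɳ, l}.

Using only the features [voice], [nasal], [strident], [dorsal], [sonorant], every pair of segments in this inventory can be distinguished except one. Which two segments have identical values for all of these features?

Both /ʎ/ and /ɥ/ are [+voice], [−nasal], [−strident], [+dorsal], [+sonorant]. Since the list omits [lateral], [labial] and [round] — which do distinguish the palatal lateral approximant from the labial-palatal glide — this pair collapses; all other pairs remain distinct.

ʎ, ɥ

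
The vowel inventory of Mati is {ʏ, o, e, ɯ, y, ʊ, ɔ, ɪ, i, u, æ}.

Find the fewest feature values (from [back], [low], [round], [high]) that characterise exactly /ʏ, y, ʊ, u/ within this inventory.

[+high, +round]

/ʏ, y, ʊ, u/ are all [+high], [+round], and no other segment in the inventory matches both values. Dropping any one of them over-generates: [+round] alone would also admit /o, ɔ/; [+high] alone would also admit /ɯ, ɪ, i/. No other single listed feature picks out exactly this set either, so fewer than two features will not do.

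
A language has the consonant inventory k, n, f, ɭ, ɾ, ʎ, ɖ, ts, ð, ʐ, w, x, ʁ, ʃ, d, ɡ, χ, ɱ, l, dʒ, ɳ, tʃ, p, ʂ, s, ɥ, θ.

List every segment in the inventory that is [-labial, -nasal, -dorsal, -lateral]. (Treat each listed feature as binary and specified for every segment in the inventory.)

Checking each segment against [-labial], [-nasal], [-dorsal], [-lateral]: /ɾ/ (alveolar tap), /ɖ/ (voiced retroflex stop), /ts/ (voiceless alveolar affricate), /ð/ (voiced dental fricative), /ʐ/ (voiced retroflex fricative), /ʃ/ (voiceless postalveolar fricative), among others, satisfy every feature; every other segment in the inventory fails at least one.

ɾ, ɖ, ts, ð, ʐ, ʃ, d, dʒ, tʃ, ʂ, s, θ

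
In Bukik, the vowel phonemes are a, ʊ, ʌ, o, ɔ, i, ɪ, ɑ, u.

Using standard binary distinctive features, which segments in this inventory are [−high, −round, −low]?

Among the inventory, the [−high] segments are /a, ʌ, o, ɔ, ɑ/.
Then [−round] gives /a, ʌ, ɑ/.
Among these, [−low] leaves /ʌ/.

ʌ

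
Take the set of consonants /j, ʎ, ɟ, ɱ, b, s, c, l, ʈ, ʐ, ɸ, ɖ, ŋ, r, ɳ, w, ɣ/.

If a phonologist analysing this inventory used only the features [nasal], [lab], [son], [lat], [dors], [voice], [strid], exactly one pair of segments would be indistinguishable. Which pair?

Both /ɣ/ and /ɟ/ are [−nasal], [−labial], [−sonorant], [−lateral], [+dorsal], [+voice], [−strident]. Since the list omits [continuant] and [back] — which do distinguish the voiced velar fricative from the voiced palatal stop — this pair collapses; all other pairs remain distinct.

ɣ, ɟ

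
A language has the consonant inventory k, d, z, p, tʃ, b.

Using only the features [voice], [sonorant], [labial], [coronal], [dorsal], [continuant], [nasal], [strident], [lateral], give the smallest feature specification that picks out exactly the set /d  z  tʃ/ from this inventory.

The target set is precisely the extension of [+coronal] in this inventory.

[+coronal]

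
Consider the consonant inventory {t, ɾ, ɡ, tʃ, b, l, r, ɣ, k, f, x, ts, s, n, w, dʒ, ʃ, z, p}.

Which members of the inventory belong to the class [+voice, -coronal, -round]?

ɡ, b, ɣ

Checking each segment against [+voice], [-coronal], [-round]: /ɡ/ (voiced velar stop), /b/ (voiced bilabial stop), /ɣ/ (voiced velar fricative) satisfy every feature; every other segment in the inventory fails at least one.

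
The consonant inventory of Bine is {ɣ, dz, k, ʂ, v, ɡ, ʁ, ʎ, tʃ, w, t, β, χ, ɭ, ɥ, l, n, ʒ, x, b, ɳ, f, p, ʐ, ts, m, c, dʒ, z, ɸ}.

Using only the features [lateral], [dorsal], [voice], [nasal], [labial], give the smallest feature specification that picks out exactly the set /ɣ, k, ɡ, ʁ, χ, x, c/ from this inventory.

The class [-lateral], [-labial], [+dorsal] has exactly /ɣ, k, ɡ, ʁ, χ, x, c/ as its extension in this inventory. No smaller conjunction from the listed features achieves this: [-labial, +dorsal] alone would also admit /ʎ/; [-lateral, +dorsal] alone would also admit /w, ɥ/; [-lateral, -labial] alone would also admit /dz, ʂ, tʃ, t, …/; and checking the remaining two-feature bundles turns up none with this extension.

[-lateral, -labial, +dorsal]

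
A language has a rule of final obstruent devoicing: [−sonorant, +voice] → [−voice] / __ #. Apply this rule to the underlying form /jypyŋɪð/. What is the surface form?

[jypyŋɪθ]

/ð/ satisfies [−sonorant, +voice] and sits in __ #. The [−voice] counterpart of the voiced dental fricative is /θ/. Other segments in /jypyŋɪð/ either fail the structural description or are not in the environment, so the surface form is [jypyŋɪθ].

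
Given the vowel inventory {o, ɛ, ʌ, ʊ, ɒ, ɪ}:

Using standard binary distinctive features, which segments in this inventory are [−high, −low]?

o, ɛ, ʌ

Among the inventory, the [−high] segments are /o, ɛ, ʌ, ɒ/.
Intersecting with [−low] leaves /o, ɛ, ʌ/.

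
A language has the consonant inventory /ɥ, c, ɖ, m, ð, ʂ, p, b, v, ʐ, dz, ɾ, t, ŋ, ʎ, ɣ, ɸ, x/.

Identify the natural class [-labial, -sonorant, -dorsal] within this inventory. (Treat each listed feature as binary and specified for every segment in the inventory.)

ɖ, ð, ʂ, ʐ, dz, t

Checking each segment against [-labial], [-sonorant], [-dorsal]: /ɖ/ (voiced retroflex stop), /ð/ (voiced dental fricative), /ʂ/ (voiceless retroflex fricative), /ʐ/ (voiced retroflex fricative), /dz/ (voiced alveolar affricate), /t/ (voiceless alveolar stop) satisfy every feature; every other segment in the inventory fails at least one.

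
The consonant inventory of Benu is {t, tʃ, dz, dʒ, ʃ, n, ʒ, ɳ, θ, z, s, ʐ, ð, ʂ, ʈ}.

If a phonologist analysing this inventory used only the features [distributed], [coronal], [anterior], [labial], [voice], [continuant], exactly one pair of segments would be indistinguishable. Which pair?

dz, n

On the given features, /dz/ and /n/ have an identical profile: [-distributed], [+coronal], [+anterior], [-labial], [+voice], [-continuant]. No other two segments in the inventory coincide on all 6 features. (They do differ in [sonorant], [nasal] and [strident], which are not among the given features.)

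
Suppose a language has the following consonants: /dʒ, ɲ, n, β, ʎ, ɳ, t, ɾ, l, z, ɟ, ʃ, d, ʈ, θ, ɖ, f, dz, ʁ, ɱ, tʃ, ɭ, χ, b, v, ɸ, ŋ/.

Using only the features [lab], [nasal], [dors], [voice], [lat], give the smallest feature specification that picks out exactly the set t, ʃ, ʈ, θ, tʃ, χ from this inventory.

The class [-voice], [-labial] has exactly /t, ʃ, ʈ, θ, tʃ, χ/ as its extension in this inventory. No smaller conjunction from the listed features achieves this: [-labial] alone would also admit /dʒ, ɲ, n, ʎ, …/; [-voice] alone would also admit /f, ɸ/; and checking the remaining single features turns up none with this extension.

[-voice, -lab]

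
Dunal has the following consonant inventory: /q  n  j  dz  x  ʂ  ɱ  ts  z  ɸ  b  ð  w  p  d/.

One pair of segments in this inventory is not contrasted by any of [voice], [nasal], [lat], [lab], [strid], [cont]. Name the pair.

/ð/ (voiced dental fricative) and /j/ (palatal glide) are both [+voice], [-nasal], [-lateral], [-labial], [-strident], [+continuant], so none of the listed features separates them. (They do differ in [sonorant] and [dorsal], which are not among the given features.) Every other pair in the inventory differs on at least one listed feature.

ð, j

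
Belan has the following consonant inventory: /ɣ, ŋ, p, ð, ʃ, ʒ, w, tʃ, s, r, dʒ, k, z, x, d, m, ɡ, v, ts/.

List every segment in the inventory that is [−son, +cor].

First, the [−sonorant] segments are /ɣ, p, ð, ʃ, ʒ, tʃ, s, dʒ, k, z, x, d, ɡ, v, ts/.
Then [+coronal] leaves /ð, ʃ, ʒ, tʃ, s, dʒ, z, d, ts/.

ð, ʃ, ʒ, tʃ, s, dʒ, z, d, ts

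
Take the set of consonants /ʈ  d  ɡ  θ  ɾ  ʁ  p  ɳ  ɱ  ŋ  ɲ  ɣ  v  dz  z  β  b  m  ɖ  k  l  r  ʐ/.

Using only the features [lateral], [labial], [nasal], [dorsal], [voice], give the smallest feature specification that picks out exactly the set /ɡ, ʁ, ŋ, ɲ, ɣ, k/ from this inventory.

[+dorsal]

The target set is precisely the extension of [+dorsal] in this inventory.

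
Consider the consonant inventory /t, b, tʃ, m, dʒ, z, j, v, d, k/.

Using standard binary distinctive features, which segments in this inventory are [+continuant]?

The [+continuant] segments here are /z, j, v/; the remaining /t, b, tʃ, m, dʒ, d, k/ are [−continuant].

z, j, v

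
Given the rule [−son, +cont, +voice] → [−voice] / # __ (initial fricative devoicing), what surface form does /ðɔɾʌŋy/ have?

/ð/ satisfies [−son, +cont, +voice] and sits in # __. The [−voice] counterpart of the voiced dental fricative is /θ/. Other segments in /ðɔɾʌŋy/ either fail the structural description or are not in the environment, so the surface form is [θɔɾʌŋy].

[θɔɾʌŋy]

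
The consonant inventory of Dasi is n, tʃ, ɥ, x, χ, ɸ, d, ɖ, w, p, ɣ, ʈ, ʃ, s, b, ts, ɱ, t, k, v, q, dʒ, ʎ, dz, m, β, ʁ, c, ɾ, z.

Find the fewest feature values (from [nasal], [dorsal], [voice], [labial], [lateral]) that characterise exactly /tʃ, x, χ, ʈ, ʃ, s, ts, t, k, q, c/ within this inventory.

Every target segment is [−voice], [−labial]; each remaining inventory member fails at least one of these. Each conjunct is needed — [−labial] alone would also admit /n, d, ɖ, ɣ, …/; [−voice] alone would also admit /ɸ, p/ — and no other single listed feature has exactly this extension, so two is the minimum.

[−voice, −labial]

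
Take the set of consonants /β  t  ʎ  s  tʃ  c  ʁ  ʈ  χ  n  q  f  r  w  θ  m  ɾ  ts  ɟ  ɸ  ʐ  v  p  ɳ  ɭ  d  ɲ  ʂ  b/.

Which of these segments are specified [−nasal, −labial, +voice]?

The [−nasal] segments are /β, t, ʎ, s, tʃ, c, ʁ, ʈ, χ, q, f, r, w, θ, ɾ, ts, ɟ, ɸ, ʐ, v, p, ɭ, d, ʂ, b/.
Of those, [−labial] gives /t, ʎ, s, tʃ, c, ʁ, ʈ, χ, q, r, θ, ɾ, ts, ɟ, ʐ, ɭ, d, ʂ/.
Within that set, [+voice] leaves /ʎ, ʁ, r, ɾ, ɟ, ʐ, ɭ, d/.

ʎ, ʁ, r, ɾ, ɟ, ʐ, ɭ, d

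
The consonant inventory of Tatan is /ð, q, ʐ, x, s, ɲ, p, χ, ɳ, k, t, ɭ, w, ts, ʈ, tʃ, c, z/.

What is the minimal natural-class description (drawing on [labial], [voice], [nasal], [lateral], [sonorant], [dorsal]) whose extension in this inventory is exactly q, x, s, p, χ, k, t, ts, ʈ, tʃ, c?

/q, x, s, p, χ, k, t, ts, ʈ, tʃ, c/ are exactly the [-voice] segments in the inventory, so a single feature suffices.

[-voice]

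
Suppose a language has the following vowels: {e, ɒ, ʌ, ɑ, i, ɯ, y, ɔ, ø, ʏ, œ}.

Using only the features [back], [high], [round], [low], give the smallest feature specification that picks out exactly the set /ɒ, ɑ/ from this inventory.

[+low]

/ɒ, ɑ/ are exactly the [+low] segments in the inventory, so a single feature suffices.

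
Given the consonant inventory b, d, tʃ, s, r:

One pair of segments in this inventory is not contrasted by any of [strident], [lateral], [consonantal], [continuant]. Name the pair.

d, b

/d/ (voiced alveolar stop) and /b/ (voiced bilabial stop) are both [−strident], [−lateral], [+consonantal], [−continuant], so none of the listed features separates them. (They do differ in [labial] and [coronal], which are not among the given features.) Every other pair in the inventory differs on at least one listed feature.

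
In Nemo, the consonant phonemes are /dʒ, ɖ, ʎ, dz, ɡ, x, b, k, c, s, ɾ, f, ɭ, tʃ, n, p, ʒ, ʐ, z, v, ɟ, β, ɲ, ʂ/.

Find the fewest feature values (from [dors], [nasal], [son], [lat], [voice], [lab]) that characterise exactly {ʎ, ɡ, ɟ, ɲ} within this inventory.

[+voice, +dors]

/ʎ, ɡ, ɟ, ɲ/ are all [+voice], [+dorsal], and no other segment in the inventory matches both values. Dropping any one of them over-generates: [+dorsal] alone would also admit /x, k, c/; [+voice] alone would also admit /dʒ, ɖ, dz, b, …/. No other single listed feature picks out exactly this set either, so fewer than two features will not do.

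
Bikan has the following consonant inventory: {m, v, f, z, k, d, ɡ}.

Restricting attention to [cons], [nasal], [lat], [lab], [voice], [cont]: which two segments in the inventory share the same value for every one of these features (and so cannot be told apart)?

d, ɡ

/d/ (voiced alveolar stop) and /ɡ/ (voiced velar stop) are both [+consonantal], [−nasal], [−lateral], [−labial], [+voice], [−continuant], so none of the listed features separates them. (They do differ in [coronal] and [dorsal], which are not among the given features.) Every other pair in the inventory differs on at least one listed feature.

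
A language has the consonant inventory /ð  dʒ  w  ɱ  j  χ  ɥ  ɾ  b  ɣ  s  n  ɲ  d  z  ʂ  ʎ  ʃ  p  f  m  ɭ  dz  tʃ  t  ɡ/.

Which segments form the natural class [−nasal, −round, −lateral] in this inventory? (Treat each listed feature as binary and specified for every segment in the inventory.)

ð, dʒ, j, χ, ɾ, b, ɣ, s, d, z, ʂ, ʃ, p, f, dz, tʃ, t, ɡ

First, the [−nasal] segments are /ð, dʒ, w, j, χ, ɥ, ɾ, b, ɣ, s, d, z, ʂ, ʎ, ʃ, p, f, ɭ, dz, tʃ, t, ɡ/.
Among these, [−round] gives /ð, dʒ, j, χ, ɾ, b, ɣ, s, d, z, ʂ, ʎ, ʃ, p, f, ɭ, dz, tʃ, t, ɡ/.
Of those, [−lateral] leaves /ð, dʒ, j, χ, ɾ, b, ɣ, s, d, z, ʂ, ʃ, p, f, dz, tʃ, t, ɡ/.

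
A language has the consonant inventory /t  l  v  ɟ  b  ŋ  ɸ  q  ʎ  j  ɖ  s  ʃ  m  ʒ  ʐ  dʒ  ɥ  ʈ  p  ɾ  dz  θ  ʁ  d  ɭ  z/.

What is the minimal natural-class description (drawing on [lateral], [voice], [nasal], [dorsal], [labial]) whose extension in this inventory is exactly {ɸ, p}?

/ɸ, p/ are all [-voice], [+labial], and no other segment in the inventory matches both values. Dropping any one of them over-generates: [+labial] alone would also admit /v, b, m, ɥ/; [-voice] alone would also admit /t, q, s, ʃ, …/. No other single listed feature picks out exactly this set either, so fewer than two features will not do.

[-voice, +labial]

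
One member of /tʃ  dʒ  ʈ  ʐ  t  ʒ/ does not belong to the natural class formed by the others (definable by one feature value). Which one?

t

/tʃ, ʐ, ʒ, dʒ, ʈ/ are all [−anterior], but /t/ (voiceless alveolar stop) is [+anterior]. No other single segment can be removed to leave a set sharing one feature value that the removed segment lacks, so /t/ is the odd one out.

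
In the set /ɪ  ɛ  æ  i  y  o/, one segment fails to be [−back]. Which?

o

/ɛ, i, æ, y, ɪ/ are all [−back]; /o/ (mid back rounded tense vowel) is [+back].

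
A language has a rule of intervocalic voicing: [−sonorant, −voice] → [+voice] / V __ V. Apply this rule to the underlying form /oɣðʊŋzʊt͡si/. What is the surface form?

[oɣðʊŋzʊd͡zi]

/t͡s/ satisfies [−sonorant, −voice] and sits in V __ V. The [+voice] counterpart of the voiceless alveolar affricate is /d͡z/. Other segments in /oɣðʊŋzʊt͡si/ either fail the structural description or are not in the environment, so the surface form is [oɣðʊŋzʊd͡zi].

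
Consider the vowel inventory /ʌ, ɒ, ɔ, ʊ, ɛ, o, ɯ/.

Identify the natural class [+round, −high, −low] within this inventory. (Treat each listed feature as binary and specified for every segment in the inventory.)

Checking each segment against [+round], [−high], [−low]: /ɔ/ (mid back rounded lax vowel), /o/ (mid back rounded tense vowel) satisfy every feature; every other segment in the inventory fails at least one.

ɔ, o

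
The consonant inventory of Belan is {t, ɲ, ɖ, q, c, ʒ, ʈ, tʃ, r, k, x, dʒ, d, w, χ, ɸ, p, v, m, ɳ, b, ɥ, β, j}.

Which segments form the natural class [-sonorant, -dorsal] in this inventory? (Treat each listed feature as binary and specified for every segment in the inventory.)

Eliminate segments failing any feature: /ɲ, r, w, m, ɳ, ɥ, j/ are [+sonorant]; /q, c, k, x, χ/ are [+dorsal]. The remaining /t, ɖ, ʒ, ʈ, tʃ, dʒ, d, ɸ, p, v, b, β/ satisfy [-sonorant], [-dorsal].

t, ɖ, ʒ, ʈ, tʃ, dʒ, d, ɸ, p, v, b, β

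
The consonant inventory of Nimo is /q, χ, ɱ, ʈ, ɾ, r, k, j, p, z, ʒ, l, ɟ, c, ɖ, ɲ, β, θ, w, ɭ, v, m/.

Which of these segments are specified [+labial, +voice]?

ɱ, β, w, v, m

Eliminate segments failing any feature: /q, χ, ʈ, ɾ, r, k, j, z, ʒ, l, ɟ, c, ɖ, ɲ, θ, ɭ/ are [−labial]; /p/ is [−voice]. The remaining /ɱ, β, w, v, m/ satisfy [+labial], [+voice].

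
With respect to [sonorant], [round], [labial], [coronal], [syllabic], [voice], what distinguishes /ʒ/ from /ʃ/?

The two segments share [-sonorant], [-round], [-labial], [+coronal], [-syllabic]. The only feature from the list on which they differ: /ʒ/ is [+voice] while /ʃ/ is [-voice].

[voice]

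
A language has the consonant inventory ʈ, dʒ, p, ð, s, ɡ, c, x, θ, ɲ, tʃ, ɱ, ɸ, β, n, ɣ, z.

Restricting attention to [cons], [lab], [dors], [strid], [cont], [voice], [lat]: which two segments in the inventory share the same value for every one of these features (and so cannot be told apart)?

ɲ, ɡ

Both /ɲ/ and /ɡ/ are [+consonantal], [-labial], [+dorsal], [-strident], [-continuant], [+voice], [-lateral]. Since the list omits [sonorant], [nasal] and [back] — which do distinguish the palatal nasal from the voiced velar stop — this pair collapses; all other pairs remain distinct.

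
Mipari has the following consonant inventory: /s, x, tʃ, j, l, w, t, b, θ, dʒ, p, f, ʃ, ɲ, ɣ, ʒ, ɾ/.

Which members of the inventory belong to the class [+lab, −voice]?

Checking each segment against [+labial], [−voice]: /p/ (voiceless bilabial stop), /f/ (voiceless labiodental fricative) satisfy every feature; every other segment in the inventory fails at least one.

p, f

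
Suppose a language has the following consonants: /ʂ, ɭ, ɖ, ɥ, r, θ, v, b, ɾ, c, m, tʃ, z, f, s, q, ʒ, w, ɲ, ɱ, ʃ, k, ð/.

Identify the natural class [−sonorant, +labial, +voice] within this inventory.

Eliminate segments failing any feature: /ʂ, ɖ, θ, c, tʃ, z, s, q, ʒ, ʃ, k, ð/ are [−labial]; /ɭ, ɥ, r, ɾ, m, w, ɲ, ɱ/ are [+sonorant]; /f/ is [−voice]. The remaining /v, b/ satisfy [−sonorant], [+labial], [+voice].

v, b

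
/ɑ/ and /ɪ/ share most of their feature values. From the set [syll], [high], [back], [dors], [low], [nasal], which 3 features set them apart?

[high], [low], [back]

/ɑ/ is the low back unrounded vowel and /ɪ/ is the high front unrounded lax vowel. Both are [+syllabic], [+dorsal], [-nasal]. /ɑ/ is [-high] while /ɪ/ is [+high]; /ɑ/ is [+low] while /ɪ/ is [-low]; /ɑ/ is [+back] while /ɪ/ is [-back], so the distinguishing features are [high], [low], [back].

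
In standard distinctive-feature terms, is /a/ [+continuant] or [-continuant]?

[+continuant]

/a/ is the low unrounded vowel. The feature [continuant] marks segments produced without complete oral closure; /a/ has this property, so it is [+continuant].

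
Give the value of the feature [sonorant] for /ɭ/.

As the retroflex lateral approximant, /ɭ/ is [+sonorant].

[+sonorant]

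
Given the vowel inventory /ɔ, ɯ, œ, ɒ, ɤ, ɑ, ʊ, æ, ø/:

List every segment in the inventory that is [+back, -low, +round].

ɔ, ʊ

Checking each segment against [+back], [-low], [+round]: /ɔ/ (mid back rounded lax vowel), /ʊ/ (high back rounded lax vowel) satisfy every feature; every other segment in the inventory fails at least one.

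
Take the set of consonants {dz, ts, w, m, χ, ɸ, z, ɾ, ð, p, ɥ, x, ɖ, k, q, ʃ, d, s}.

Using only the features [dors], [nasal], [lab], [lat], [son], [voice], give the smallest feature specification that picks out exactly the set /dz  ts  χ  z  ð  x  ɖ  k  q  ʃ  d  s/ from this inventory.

[−son, −lab]

The class [−sonorant], [−labial] has exactly /dz, ts, χ, z, ð, x, ɖ, k, q, ʃ, d, s/ as its extension in this inventory. No smaller conjunction from the listed features achieves this: [−labial] alone would also admit /ɾ/; [−sonorant] alone would also admit /ɸ, p/; and checking the remaining single features turns up none with this extension.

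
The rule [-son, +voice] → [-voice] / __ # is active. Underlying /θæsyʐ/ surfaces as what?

[θæsyʂ]

/ʐ/ satisfies [-son, +voice] and sits in __ #. The [-voice] counterpart of the voiced retroflex fricative is /ʂ/. Other segments in /θæsyʐ/ either fail the structural description or are not in the environment, so the surface form is [θæsyʂ].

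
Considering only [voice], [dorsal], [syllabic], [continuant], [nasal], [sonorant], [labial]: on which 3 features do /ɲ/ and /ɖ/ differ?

/ɲ/ (palatal nasal) and /ɖ/ (voiced retroflex stop) agree on [+voice], [−syllabic], [−continuant], [−labial]. They differ on [sonorant] (/ɲ/ [+], /ɖ/ [−]), [nasal] (/ɲ/ [+], /ɖ/ [−]), [dorsal] (/ɲ/ [+], /ɖ/ [−]).

[sonorant], [nasal], [dorsal]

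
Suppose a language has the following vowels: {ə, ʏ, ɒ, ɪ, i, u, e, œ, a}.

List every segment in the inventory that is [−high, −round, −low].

ə, e

First, the [−high] segments are /ə, ɒ, e, œ, a/.
Among these, [−round] gives /ə, e, a/.
Within that set, [−low] leaves /ə, e/.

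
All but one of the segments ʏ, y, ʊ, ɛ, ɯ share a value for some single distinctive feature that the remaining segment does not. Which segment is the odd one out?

ɛ

/y, ʏ, ʊ, ɯ/ are all [+high], but /ɛ/ (mid front unrounded lax vowel) is [-high]. No other single segment can be removed to leave a set sharing one feature value that the removed segment lacks, so /ɛ/ is the odd one out.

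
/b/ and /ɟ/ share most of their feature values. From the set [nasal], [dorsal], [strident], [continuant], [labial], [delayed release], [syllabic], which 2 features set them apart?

The two segments share [−nasal], [−strident], [−continuant], [−delayed release], [−syllabic]. The only features from the list on which they differ: /b/ is [+labial] while /ɟ/ is [−labial]; /b/ is [−dorsal] while /ɟ/ is [+dorsal].

[labial], [dorsal]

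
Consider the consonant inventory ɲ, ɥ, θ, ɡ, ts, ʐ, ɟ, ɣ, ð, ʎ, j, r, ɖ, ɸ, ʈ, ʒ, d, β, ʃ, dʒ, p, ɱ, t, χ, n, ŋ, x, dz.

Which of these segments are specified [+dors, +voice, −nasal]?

Checking each segment against [+dorsal], [+voice], [−nasal]: /ɥ/ (labial-palatal glide), /ɡ/ (voiced velar stop), /ɟ/ (voiced palatal stop), /ɣ/ (voiced velar fricative), /ʎ/ (palatal lateral approximant), /j/ (palatal glide) satisfy every feature; every other segment in the inventory fails at least one.

ɥ, ɡ, ɟ, ɣ, ʎ, j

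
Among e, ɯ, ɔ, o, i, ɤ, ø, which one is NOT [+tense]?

Every segment except /ɔ/ is [+tense]. /ɔ/ (mid back rounded lax vowel) is [-tense], so it is the exception.

ɔ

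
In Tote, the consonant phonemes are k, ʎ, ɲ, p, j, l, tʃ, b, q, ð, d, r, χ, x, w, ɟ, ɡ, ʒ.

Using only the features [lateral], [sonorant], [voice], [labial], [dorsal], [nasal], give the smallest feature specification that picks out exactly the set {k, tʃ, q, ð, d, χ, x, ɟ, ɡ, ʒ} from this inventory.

[−sonorant, −labial]

Every target segment is [−sonorant], [−labial]; each remaining inventory member fails at least one of these. Each conjunct is needed — [−labial] alone would also admit /ʎ, ɲ, j, l, …/; [−sonorant] alone would also admit /p, b/ — and no other single listed feature has exactly this extension, so two is the minimum.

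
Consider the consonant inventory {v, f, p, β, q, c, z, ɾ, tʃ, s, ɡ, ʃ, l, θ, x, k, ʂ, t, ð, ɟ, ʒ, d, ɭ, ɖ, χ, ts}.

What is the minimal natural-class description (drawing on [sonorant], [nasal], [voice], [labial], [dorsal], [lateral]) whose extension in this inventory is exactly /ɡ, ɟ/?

/ɡ, ɟ/ are all [+voice], [+dorsal], and no other segment in the inventory matches both values. Dropping any one of them over-generates: [+dorsal] alone would also admit /q, c, x, k, …/; [+voice] alone would also admit /v, β, z, ɾ, …/. No other single listed feature picks out exactly this set either, so fewer than two features will not do.

[+voice, +dorsal]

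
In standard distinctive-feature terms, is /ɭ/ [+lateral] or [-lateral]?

[+lateral]

/ɭ/ is the retroflex lateral approximant, hence [+lateral].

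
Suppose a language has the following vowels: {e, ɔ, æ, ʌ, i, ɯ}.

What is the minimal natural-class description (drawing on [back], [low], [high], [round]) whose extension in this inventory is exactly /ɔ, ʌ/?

[−high, +back]

The class [−high], [+back] has exactly /ɔ, ʌ/ as its extension in this inventory. No smaller conjunction from the listed features achieves this: [+back] alone would also admit /ɯ/; [−high] alone would also admit /e, æ/; and checking the remaining single features turns up none with this extension.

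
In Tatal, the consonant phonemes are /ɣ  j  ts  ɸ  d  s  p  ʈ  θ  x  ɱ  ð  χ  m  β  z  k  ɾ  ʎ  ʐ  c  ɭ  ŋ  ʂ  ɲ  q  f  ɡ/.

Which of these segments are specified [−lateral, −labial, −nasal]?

ɣ, j, ts, d, s, ʈ, θ, x, ð, χ, z, k, ɾ, ʐ, c, ʂ, q, ɡ

First, the [−lateral] segments are /ɣ, j, ts, ɸ, d, s, p, ʈ, θ, x, ɱ, ð, χ, m, β, z, k, ɾ, ʐ, c, ŋ, ʂ, ɲ, q, f, ɡ/.
Of those, [−labial] gives /ɣ, j, ts, d, s, ʈ, θ, x, ð, χ, z, k, ɾ, ʐ, c, ŋ, ʂ, ɲ, q, ɡ/.
Intersecting with [−nasal] leaves /ɣ, j, ts, d, s, ʈ, θ, x, ð, χ, z, k, ɾ, ʐ, c, ʂ, q, ɡ/.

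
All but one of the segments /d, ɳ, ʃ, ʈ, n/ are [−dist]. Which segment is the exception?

/ʃ/ is the voiceless postalveolar fricative, which is [+distributed]; the rest — /d, ʈ, n, ɳ/ — are [−distributed].

ʃ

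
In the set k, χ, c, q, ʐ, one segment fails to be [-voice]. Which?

ʐ

/c, k, χ, q/ are all [-voice]; /ʐ/ (voiced retroflex fricative) is [+voice].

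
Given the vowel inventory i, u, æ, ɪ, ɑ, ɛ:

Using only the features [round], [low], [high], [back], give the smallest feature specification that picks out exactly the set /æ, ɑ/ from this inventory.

[+low]

/æ, ɑ/ are exactly the [+low] segments in the inventory, so a single feature suffices.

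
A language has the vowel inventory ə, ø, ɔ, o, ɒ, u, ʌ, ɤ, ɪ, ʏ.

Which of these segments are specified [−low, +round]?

ø, ɔ, o, u, ʏ

The [−low] segments are /ə, ø, ɔ, o, u, ʌ, ɤ, ɪ, ʏ/.
Intersecting with [+round] leaves /ø, ɔ, o, u, ʏ/.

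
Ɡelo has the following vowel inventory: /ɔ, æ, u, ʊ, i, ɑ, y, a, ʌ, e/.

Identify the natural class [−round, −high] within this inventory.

The [−round] segments are /æ, i, ɑ, a, ʌ, e/.
Among these, [−high] leaves /æ, ɑ, a, ʌ, e/.

æ, ɑ, a, ʌ, e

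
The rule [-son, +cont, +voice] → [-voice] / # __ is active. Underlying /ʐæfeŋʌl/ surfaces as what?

[ʂæfeŋʌl]

/ʐ/ satisfies [-son, +cont, +voice] and sits in # __. The [-voice] counterpart of the voiced retroflex fricative is /ʂ/. Other segments in /ʐæfeŋʌl/ either fail the structural description or are not in the environment, so the surface form is [ʂæfeŋʌl].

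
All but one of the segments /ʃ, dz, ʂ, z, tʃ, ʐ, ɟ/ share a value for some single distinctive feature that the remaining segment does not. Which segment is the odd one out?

ɟ

/tʃ, ʐ, ʃ, ʂ, dz, z/ are all [+strident], but /ɟ/ (voiced palatal stop) is [−strident]. No other single segment can be removed to leave a set sharing one feature value that the removed segment lacks, so /ɟ/ is the odd one out.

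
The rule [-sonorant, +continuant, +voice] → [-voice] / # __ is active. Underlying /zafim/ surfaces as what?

/z/ satisfies [-sonorant, +continuant, +voice] and sits in # __. The [-voice] counterpart of the voiced alveolar fricative is /s/. Other segments in /zafim/ either fail the structural description or are not in the environment, so the surface form is [safim].

[safim]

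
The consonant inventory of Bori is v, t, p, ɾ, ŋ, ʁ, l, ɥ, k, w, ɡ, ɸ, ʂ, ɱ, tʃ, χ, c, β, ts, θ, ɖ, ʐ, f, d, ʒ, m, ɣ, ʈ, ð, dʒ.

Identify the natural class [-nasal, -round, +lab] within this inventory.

v, p, ɸ, β, f

Checking each segment against [-nasal], [-round], [+labial]: /v/ (voiced labiodental fricative), /p/ (voiceless bilabial stop), /ɸ/ (voiceless bilabial fricative), /β/ (voiced bilabial fricative), /f/ (voiceless labiodental fricative) satisfy every feature; every other segment in the inventory fails at least one.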